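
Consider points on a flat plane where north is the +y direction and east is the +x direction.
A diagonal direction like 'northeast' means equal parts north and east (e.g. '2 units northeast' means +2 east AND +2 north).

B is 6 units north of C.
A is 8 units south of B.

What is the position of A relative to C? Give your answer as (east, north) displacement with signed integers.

Place C at the origin (east=0, north=0).
  B is 6 units north of C: delta (east=+0, north=+6); B at (east=0, north=6).
  A is 8 units south of B: delta (east=+0, north=-8); A at (east=0, north=-2).
Therefore A relative to C: (east=0, north=-2).

Answer: A is at (east=0, north=-2) relative to C.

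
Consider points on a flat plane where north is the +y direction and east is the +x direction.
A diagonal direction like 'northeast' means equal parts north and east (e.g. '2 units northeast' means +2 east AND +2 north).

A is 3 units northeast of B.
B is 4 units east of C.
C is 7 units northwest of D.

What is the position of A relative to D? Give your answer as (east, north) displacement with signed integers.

Place D at the origin (east=0, north=0).
  C is 7 units northwest of D: delta (east=-7, north=+7); C at (east=-7, north=7).
  B is 4 units east of C: delta (east=+4, north=+0); B at (east=-3, north=7).
  A is 3 units northeast of B: delta (east=+3, north=+3); A at (east=0, north=10).
Therefore A relative to D: (east=0, north=10).

Answer: A is at (east=0, north=10) relative to D.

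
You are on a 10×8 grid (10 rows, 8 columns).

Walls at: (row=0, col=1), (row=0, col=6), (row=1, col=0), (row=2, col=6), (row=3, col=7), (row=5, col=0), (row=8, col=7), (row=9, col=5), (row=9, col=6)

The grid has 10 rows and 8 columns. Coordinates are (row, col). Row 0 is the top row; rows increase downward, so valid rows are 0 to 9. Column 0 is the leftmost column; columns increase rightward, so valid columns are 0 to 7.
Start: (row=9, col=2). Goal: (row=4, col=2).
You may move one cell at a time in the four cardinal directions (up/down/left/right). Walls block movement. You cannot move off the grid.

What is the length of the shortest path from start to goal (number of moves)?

BFS from (row=9, col=2) until reaching (row=4, col=2):
  Distance 0: (row=9, col=2)
  Distance 1: (row=8, col=2), (row=9, col=1), (row=9, col=3)
  Distance 2: (row=7, col=2), (row=8, col=1), (row=8, col=3), (row=9, col=0), (row=9, col=4)
  Distance 3: (row=6, col=2), (row=7, col=1), (row=7, col=3), (row=8, col=0), (row=8, col=4)
  Distance 4: (row=5, col=2), (row=6, col=1), (row=6, col=3), (row=7, col=0), (row=7, col=4), (row=8, col=5)
  Distance 5: (row=4, col=2), (row=5, col=1), (row=5, col=3), (row=6, col=0), (row=6, col=4), (row=7, col=5), (row=8, col=6)  <- goal reached here
One shortest path (5 moves): (row=9, col=2) -> (row=8, col=2) -> (row=7, col=2) -> (row=6, col=2) -> (row=5, col=2) -> (row=4, col=2)

Answer: Shortest path length: 5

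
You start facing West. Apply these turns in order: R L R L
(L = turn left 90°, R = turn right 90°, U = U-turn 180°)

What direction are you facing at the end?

Answer: Final heading: West

Derivation:
Start: West
  R (right (90° clockwise)) -> North
  L (left (90° counter-clockwise)) -> West
  R (right (90° clockwise)) -> North
  L (left (90° counter-clockwise)) -> West
Final: West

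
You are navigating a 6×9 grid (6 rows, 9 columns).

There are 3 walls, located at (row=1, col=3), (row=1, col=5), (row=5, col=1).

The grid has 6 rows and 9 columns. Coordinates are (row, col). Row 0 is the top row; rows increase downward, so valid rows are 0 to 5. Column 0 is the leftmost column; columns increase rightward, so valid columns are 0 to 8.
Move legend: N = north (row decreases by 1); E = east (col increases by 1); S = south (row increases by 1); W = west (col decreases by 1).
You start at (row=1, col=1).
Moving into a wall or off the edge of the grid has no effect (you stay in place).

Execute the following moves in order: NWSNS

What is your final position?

Start: (row=1, col=1)
  N (north): (row=1, col=1) -> (row=0, col=1)
  W (west): (row=0, col=1) -> (row=0, col=0)
  S (south): (row=0, col=0) -> (row=1, col=0)
  N (north): (row=1, col=0) -> (row=0, col=0)
  S (south): (row=0, col=0) -> (row=1, col=0)
Final: (row=1, col=0)

Answer: Final position: (row=1, col=0)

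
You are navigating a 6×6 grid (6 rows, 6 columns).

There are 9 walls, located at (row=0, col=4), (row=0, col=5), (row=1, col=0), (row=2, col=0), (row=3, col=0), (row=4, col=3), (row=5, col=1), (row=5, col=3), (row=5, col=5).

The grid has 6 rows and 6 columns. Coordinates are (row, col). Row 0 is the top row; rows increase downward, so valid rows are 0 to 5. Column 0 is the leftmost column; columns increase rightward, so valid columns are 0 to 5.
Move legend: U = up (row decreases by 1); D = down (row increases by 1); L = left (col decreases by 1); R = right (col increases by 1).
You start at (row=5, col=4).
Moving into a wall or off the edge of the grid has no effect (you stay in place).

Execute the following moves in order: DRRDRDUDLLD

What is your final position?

Answer: Final position: (row=5, col=4)

Derivation:
Start: (row=5, col=4)
  D (down): blocked, stay at (row=5, col=4)
  R (right): blocked, stay at (row=5, col=4)
  R (right): blocked, stay at (row=5, col=4)
  D (down): blocked, stay at (row=5, col=4)
  R (right): blocked, stay at (row=5, col=4)
  D (down): blocked, stay at (row=5, col=4)
  U (up): (row=5, col=4) -> (row=4, col=4)
  D (down): (row=4, col=4) -> (row=5, col=4)
  L (left): blocked, stay at (row=5, col=4)
  L (left): blocked, stay at (row=5, col=4)
  D (down): blocked, stay at (row=5, col=4)
Final: (row=5, col=4)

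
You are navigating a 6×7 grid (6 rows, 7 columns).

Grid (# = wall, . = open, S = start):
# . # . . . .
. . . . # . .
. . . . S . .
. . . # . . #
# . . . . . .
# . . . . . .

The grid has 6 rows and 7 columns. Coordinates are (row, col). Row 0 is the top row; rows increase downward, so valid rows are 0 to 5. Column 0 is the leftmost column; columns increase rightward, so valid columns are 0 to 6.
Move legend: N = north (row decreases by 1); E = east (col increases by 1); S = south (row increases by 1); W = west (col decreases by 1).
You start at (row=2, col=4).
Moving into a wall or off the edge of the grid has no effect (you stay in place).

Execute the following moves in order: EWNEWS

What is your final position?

Start: (row=2, col=4)
  E (east): (row=2, col=4) -> (row=2, col=5)
  W (west): (row=2, col=5) -> (row=2, col=4)
  N (north): blocked, stay at (row=2, col=4)
  E (east): (row=2, col=4) -> (row=2, col=5)
  W (west): (row=2, col=5) -> (row=2, col=4)
  S (south): (row=2, col=4) -> (row=3, col=4)
Final: (row=3, col=4)

Answer: Final position: (row=3, col=4)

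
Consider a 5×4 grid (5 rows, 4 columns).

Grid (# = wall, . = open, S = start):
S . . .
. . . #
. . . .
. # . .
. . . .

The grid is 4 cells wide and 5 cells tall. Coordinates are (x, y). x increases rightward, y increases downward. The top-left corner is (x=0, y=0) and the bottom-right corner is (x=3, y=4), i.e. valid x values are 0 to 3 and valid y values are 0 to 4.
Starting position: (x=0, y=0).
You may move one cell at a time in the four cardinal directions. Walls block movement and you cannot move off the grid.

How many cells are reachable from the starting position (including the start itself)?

Answer: Reachable cells: 18

Derivation:
BFS flood-fill from (x=0, y=0):
  Distance 0: (x=0, y=0)
  Distance 1: (x=1, y=0), (x=0, y=1)
  Distance 2: (x=2, y=0), (x=1, y=1), (x=0, y=2)
  Distance 3: (x=3, y=0), (x=2, y=1), (x=1, y=2), (x=0, y=3)
  Distance 4: (x=2, y=2), (x=0, y=4)
  Distance 5: (x=3, y=2), (x=2, y=3), (x=1, y=4)
  Distance 6: (x=3, y=3), (x=2, y=4)
  Distance 7: (x=3, y=4)
Total reachable: 18 (grid has 18 open cells total)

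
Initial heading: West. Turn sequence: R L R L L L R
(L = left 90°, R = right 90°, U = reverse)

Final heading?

Start: West
  R (right (90° clockwise)) -> North
  L (left (90° counter-clockwise)) -> West
  R (right (90° clockwise)) -> North
  L (left (90° counter-clockwise)) -> West
  L (left (90° counter-clockwise)) -> South
  L (left (90° counter-clockwise)) -> East
  R (right (90° clockwise)) -> South
Final: South

Answer: Final heading: South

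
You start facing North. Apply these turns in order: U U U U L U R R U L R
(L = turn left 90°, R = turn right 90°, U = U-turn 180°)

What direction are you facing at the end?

Answer: Final heading: East

Derivation:
Start: North
  U (U-turn (180°)) -> South
  U (U-turn (180°)) -> North
  U (U-turn (180°)) -> South
  U (U-turn (180°)) -> North
  L (left (90° counter-clockwise)) -> West
  U (U-turn (180°)) -> East
  R (right (90° clockwise)) -> South
  R (right (90° clockwise)) -> West
  U (U-turn (180°)) -> East
  L (left (90° counter-clockwise)) -> North
  R (right (90° clockwise)) -> East
Final: East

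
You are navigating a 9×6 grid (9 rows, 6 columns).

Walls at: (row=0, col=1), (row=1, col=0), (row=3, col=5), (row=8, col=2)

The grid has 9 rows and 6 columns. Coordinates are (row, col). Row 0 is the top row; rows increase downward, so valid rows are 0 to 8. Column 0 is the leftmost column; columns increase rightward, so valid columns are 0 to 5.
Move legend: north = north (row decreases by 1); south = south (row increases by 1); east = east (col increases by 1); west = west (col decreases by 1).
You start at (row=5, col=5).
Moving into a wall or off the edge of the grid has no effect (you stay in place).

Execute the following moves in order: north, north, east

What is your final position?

Start: (row=5, col=5)
  north (north): (row=5, col=5) -> (row=4, col=5)
  north (north): blocked, stay at (row=4, col=5)
  east (east): blocked, stay at (row=4, col=5)
Final: (row=4, col=5)

Answer: Final position: (row=4, col=5)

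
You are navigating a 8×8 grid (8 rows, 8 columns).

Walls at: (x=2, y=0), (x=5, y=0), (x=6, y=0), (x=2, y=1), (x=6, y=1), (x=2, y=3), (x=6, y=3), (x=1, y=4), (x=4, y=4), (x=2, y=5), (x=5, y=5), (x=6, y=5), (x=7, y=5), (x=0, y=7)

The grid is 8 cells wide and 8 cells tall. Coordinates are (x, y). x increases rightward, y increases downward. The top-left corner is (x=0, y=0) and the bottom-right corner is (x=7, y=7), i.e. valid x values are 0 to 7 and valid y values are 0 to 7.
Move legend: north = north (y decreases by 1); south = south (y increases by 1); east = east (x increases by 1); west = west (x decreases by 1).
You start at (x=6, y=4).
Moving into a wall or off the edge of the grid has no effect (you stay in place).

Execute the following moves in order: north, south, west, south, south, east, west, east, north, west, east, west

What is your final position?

Answer: Final position: (x=5, y=4)

Derivation:
Start: (x=6, y=4)
  north (north): blocked, stay at (x=6, y=4)
  south (south): blocked, stay at (x=6, y=4)
  west (west): (x=6, y=4) -> (x=5, y=4)
  south (south): blocked, stay at (x=5, y=4)
  south (south): blocked, stay at (x=5, y=4)
  east (east): (x=5, y=4) -> (x=6, y=4)
  west (west): (x=6, y=4) -> (x=5, y=4)
  east (east): (x=5, y=4) -> (x=6, y=4)
  north (north): blocked, stay at (x=6, y=4)
  west (west): (x=6, y=4) -> (x=5, y=4)
  east (east): (x=5, y=4) -> (x=6, y=4)
  west (west): (x=6, y=4) -> (x=5, y=4)
Final: (x=5, y=4)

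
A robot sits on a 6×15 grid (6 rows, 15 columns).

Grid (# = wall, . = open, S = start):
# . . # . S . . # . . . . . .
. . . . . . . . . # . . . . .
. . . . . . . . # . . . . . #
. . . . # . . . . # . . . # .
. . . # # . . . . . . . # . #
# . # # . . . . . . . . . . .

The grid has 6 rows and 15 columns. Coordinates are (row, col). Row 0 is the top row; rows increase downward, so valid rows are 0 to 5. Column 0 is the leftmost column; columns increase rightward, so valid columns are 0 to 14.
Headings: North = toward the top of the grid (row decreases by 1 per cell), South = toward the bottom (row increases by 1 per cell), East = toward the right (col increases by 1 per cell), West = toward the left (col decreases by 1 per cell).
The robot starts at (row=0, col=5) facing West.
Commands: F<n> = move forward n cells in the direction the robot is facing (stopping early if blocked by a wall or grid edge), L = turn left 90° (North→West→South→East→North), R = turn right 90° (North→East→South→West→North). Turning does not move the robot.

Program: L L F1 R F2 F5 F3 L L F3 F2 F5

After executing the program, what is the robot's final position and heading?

Start: (row=0, col=5), facing West
  L: turn left, now facing South
  L: turn left, now facing East
  F1: move forward 1, now at (row=0, col=6)
  R: turn right, now facing South
  F2: move forward 2, now at (row=2, col=6)
  F5: move forward 3/5 (blocked), now at (row=5, col=6)
  F3: move forward 0/3 (blocked), now at (row=5, col=6)
  L: turn left, now facing East
  L: turn left, now facing North
  F3: move forward 3, now at (row=2, col=6)
  F2: move forward 2, now at (row=0, col=6)
  F5: move forward 0/5 (blocked), now at (row=0, col=6)
Final: (row=0, col=6), facing North

Answer: Final position: (row=0, col=6), facing North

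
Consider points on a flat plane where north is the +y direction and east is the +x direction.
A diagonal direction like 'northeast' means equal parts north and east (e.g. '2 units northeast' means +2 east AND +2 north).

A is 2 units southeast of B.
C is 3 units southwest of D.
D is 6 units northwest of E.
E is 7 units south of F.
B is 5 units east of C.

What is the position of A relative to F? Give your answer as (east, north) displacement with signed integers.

Place F at the origin (east=0, north=0).
  E is 7 units south of F: delta (east=+0, north=-7); E at (east=0, north=-7).
  D is 6 units northwest of E: delta (east=-6, north=+6); D at (east=-6, north=-1).
  C is 3 units southwest of D: delta (east=-3, north=-3); C at (east=-9, north=-4).
  B is 5 units east of C: delta (east=+5, north=+0); B at (east=-4, north=-4).
  A is 2 units southeast of B: delta (east=+2, north=-2); A at (east=-2, north=-6).
Therefore A relative to F: (east=-2, north=-6).

Answer: A is at (east=-2, north=-6) relative to F.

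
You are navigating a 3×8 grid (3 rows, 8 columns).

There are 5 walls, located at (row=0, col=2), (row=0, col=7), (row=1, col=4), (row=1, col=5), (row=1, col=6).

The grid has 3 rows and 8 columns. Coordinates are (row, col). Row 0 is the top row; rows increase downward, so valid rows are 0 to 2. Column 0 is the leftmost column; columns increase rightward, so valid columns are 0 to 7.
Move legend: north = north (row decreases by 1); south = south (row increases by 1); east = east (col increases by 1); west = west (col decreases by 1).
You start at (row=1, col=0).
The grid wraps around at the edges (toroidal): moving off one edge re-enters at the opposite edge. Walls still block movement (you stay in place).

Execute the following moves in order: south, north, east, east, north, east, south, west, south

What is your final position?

Answer: Final position: (row=2, col=2)

Derivation:
Start: (row=1, col=0)
  south (south): (row=1, col=0) -> (row=2, col=0)
  north (north): (row=2, col=0) -> (row=1, col=0)
  east (east): (row=1, col=0) -> (row=1, col=1)
  east (east): (row=1, col=1) -> (row=1, col=2)
  north (north): blocked, stay at (row=1, col=2)
  east (east): (row=1, col=2) -> (row=1, col=3)
  south (south): (row=1, col=3) -> (row=2, col=3)
  west (west): (row=2, col=3) -> (row=2, col=2)
  south (south): blocked, stay at (row=2, col=2)
Final: (row=2, col=2)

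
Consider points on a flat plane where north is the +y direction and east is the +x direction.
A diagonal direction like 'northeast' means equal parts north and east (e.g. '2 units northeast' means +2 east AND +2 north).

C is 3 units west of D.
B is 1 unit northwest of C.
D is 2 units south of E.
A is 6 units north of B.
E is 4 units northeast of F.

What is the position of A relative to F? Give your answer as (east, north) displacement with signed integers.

Answer: A is at (east=0, north=9) relative to F.

Derivation:
Place F at the origin (east=0, north=0).
  E is 4 units northeast of F: delta (east=+4, north=+4); E at (east=4, north=4).
  D is 2 units south of E: delta (east=+0, north=-2); D at (east=4, north=2).
  C is 3 units west of D: delta (east=-3, north=+0); C at (east=1, north=2).
  B is 1 unit northwest of C: delta (east=-1, north=+1); B at (east=0, north=3).
  A is 6 units north of B: delta (east=+0, north=+6); A at (east=0, north=9).
Therefore A relative to F: (east=0, north=9).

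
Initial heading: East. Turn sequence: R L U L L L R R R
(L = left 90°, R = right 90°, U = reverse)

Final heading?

Answer: Final heading: West

Derivation:
Start: East
  R (right (90° clockwise)) -> South
  L (left (90° counter-clockwise)) -> East
  U (U-turn (180°)) -> West
  L (left (90° counter-clockwise)) -> South
  L (left (90° counter-clockwise)) -> East
  L (left (90° counter-clockwise)) -> North
  R (right (90° clockwise)) -> East
  R (right (90° clockwise)) -> South
  R (right (90° clockwise)) -> West
Final: West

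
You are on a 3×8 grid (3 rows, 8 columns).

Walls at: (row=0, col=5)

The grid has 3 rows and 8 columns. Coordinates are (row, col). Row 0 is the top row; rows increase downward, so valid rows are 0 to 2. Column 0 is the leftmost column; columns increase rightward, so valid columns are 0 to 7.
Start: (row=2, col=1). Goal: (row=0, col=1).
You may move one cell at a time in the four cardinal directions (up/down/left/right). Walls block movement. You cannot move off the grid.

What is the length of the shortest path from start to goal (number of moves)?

Answer: Shortest path length: 2

Derivation:
BFS from (row=2, col=1) until reaching (row=0, col=1):
  Distance 0: (row=2, col=1)
  Distance 1: (row=1, col=1), (row=2, col=0), (row=2, col=2)
  Distance 2: (row=0, col=1), (row=1, col=0), (row=1, col=2), (row=2, col=3)  <- goal reached here
One shortest path (2 moves): (row=2, col=1) -> (row=1, col=1) -> (row=0, col=1)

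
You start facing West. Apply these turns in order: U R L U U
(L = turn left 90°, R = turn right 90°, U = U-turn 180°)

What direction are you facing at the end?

Answer: Final heading: East

Derivation:
Start: West
  U (U-turn (180°)) -> East
  R (right (90° clockwise)) -> South
  L (left (90° counter-clockwise)) -> East
  U (U-turn (180°)) -> West
  U (U-turn (180°)) -> East
Final: East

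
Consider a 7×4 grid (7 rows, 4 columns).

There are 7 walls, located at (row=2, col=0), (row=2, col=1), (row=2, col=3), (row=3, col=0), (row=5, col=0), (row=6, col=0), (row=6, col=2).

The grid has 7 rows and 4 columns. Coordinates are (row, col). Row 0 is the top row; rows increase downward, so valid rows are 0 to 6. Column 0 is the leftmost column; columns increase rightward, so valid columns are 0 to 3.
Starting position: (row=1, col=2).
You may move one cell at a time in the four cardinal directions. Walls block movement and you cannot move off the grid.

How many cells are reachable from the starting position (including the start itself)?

BFS flood-fill from (row=1, col=2):
  Distance 0: (row=1, col=2)
  Distance 1: (row=0, col=2), (row=1, col=1), (row=1, col=3), (row=2, col=2)
  Distance 2: (row=0, col=1), (row=0, col=3), (row=1, col=0), (row=3, col=2)
  Distance 3: (row=0, col=0), (row=3, col=1), (row=3, col=3), (row=4, col=2)
  Distance 4: (row=4, col=1), (row=4, col=3), (row=5, col=2)
  Distance 5: (row=4, col=0), (row=5, col=1), (row=5, col=3)
  Distance 6: (row=6, col=1), (row=6, col=3)
Total reachable: 21 (grid has 21 open cells total)

Answer: Reachable cells: 21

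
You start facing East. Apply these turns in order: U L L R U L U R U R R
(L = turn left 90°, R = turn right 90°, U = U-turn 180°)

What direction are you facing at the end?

Start: East
  U (U-turn (180°)) -> West
  L (left (90° counter-clockwise)) -> South
  L (left (90° counter-clockwise)) -> East
  R (right (90° clockwise)) -> South
  U (U-turn (180°)) -> North
  L (left (90° counter-clockwise)) -> West
  U (U-turn (180°)) -> East
  R (right (90° clockwise)) -> South
  U (U-turn (180°)) -> North
  R (right (90° clockwise)) -> East
  R (right (90° clockwise)) -> South
Final: South

Answer: Final heading: South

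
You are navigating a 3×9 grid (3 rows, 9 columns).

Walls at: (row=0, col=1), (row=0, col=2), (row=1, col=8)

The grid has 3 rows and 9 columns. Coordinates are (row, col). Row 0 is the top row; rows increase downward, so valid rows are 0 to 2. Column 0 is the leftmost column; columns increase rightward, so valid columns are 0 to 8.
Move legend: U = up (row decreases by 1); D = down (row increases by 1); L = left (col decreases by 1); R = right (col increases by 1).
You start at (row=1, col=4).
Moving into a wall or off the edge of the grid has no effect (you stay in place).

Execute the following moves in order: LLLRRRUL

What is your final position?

Start: (row=1, col=4)
  L (left): (row=1, col=4) -> (row=1, col=3)
  L (left): (row=1, col=3) -> (row=1, col=2)
  L (left): (row=1, col=2) -> (row=1, col=1)
  R (right): (row=1, col=1) -> (row=1, col=2)
  R (right): (row=1, col=2) -> (row=1, col=3)
  R (right): (row=1, col=3) -> (row=1, col=4)
  U (up): (row=1, col=4) -> (row=0, col=4)
  L (left): (row=0, col=4) -> (row=0, col=3)
Final: (row=0, col=3)

Answer: Final position: (row=0, col=3)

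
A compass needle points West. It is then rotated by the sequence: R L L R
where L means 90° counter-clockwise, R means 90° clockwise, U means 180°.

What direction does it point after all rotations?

Answer: Final heading: West

Derivation:
Start: West
  R (right (90° clockwise)) -> North
  L (left (90° counter-clockwise)) -> West
  L (left (90° counter-clockwise)) -> South
  R (right (90° clockwise)) -> West
Final: West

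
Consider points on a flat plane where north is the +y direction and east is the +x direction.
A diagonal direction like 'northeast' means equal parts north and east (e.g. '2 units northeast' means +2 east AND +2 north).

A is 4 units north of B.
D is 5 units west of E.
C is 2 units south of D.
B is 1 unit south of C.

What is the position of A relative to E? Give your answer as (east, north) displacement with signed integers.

Place E at the origin (east=0, north=0).
  D is 5 units west of E: delta (east=-5, north=+0); D at (east=-5, north=0).
  C is 2 units south of D: delta (east=+0, north=-2); C at (east=-5, north=-2).
  B is 1 unit south of C: delta (east=+0, north=-1); B at (east=-5, north=-3).
  A is 4 units north of B: delta (east=+0, north=+4); A at (east=-5, north=1).
Therefore A relative to E: (east=-5, north=1).

Answer: A is at (east=-5, north=1) relative to E.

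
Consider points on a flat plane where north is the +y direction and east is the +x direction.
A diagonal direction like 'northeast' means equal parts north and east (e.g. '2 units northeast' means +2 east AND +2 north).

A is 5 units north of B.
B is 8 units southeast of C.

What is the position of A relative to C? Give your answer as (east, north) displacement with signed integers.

Place C at the origin (east=0, north=0).
  B is 8 units southeast of C: delta (east=+8, north=-8); B at (east=8, north=-8).
  A is 5 units north of B: delta (east=+0, north=+5); A at (east=8, north=-3).
Therefore A relative to C: (east=8, north=-3).

Answer: A is at (east=8, north=-3) relative to C.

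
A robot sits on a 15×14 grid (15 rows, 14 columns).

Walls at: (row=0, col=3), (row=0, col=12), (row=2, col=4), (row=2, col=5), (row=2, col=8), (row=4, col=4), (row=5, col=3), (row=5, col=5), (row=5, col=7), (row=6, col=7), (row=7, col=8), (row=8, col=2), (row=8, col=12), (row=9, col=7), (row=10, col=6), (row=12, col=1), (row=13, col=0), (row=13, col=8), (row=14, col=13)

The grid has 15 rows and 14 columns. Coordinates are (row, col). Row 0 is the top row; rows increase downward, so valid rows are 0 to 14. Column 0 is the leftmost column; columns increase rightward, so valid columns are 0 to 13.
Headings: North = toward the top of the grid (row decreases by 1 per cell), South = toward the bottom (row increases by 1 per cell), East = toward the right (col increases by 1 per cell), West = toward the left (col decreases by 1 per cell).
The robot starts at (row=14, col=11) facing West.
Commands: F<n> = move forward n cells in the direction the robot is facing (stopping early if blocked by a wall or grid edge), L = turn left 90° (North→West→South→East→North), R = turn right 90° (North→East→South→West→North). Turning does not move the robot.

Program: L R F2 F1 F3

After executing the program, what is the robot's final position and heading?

Start: (row=14, col=11), facing West
  L: turn left, now facing South
  R: turn right, now facing West
  F2: move forward 2, now at (row=14, col=9)
  F1: move forward 1, now at (row=14, col=8)
  F3: move forward 3, now at (row=14, col=5)
Final: (row=14, col=5), facing West

Answer: Final position: (row=14, col=5), facing West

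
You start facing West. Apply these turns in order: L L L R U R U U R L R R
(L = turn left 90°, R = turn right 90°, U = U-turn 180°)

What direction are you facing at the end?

Answer: Final heading: South

Derivation:
Start: West
  L (left (90° counter-clockwise)) -> South
  L (left (90° counter-clockwise)) -> East
  L (left (90° counter-clockwise)) -> North
  R (right (90° clockwise)) -> East
  U (U-turn (180°)) -> West
  R (right (90° clockwise)) -> North
  U (U-turn (180°)) -> South
  U (U-turn (180°)) -> North
  R (right (90° clockwise)) -> East
  L (left (90° counter-clockwise)) -> North
  R (right (90° clockwise)) -> East
  R (right (90° clockwise)) -> South
Final: South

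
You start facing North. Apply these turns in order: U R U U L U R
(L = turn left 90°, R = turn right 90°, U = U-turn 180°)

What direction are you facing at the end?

Answer: Final heading: East

Derivation:
Start: North
  U (U-turn (180°)) -> South
  R (right (90° clockwise)) -> West
  U (U-turn (180°)) -> East
  U (U-turn (180°)) -> West
  L (left (90° counter-clockwise)) -> South
  U (U-turn (180°)) -> North
  R (right (90° clockwise)) -> East
Final: East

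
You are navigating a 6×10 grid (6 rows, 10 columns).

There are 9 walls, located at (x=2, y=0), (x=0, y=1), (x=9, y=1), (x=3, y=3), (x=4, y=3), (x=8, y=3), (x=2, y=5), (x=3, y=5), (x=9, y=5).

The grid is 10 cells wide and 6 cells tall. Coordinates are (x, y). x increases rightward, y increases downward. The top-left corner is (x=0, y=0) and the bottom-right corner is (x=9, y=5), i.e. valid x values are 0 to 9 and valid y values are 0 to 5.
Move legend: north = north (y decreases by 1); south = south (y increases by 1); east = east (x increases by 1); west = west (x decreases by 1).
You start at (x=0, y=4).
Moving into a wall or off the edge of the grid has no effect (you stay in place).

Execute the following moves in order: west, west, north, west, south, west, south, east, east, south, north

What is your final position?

Answer: Final position: (x=1, y=4)

Derivation:
Start: (x=0, y=4)
  west (west): blocked, stay at (x=0, y=4)
  west (west): blocked, stay at (x=0, y=4)
  north (north): (x=0, y=4) -> (x=0, y=3)
  west (west): blocked, stay at (x=0, y=3)
  south (south): (x=0, y=3) -> (x=0, y=4)
  west (west): blocked, stay at (x=0, y=4)
  south (south): (x=0, y=4) -> (x=0, y=5)
  east (east): (x=0, y=5) -> (x=1, y=5)
  east (east): blocked, stay at (x=1, y=5)
  south (south): blocked, stay at (x=1, y=5)
  north (north): (x=1, y=5) -> (x=1, y=4)
Final: (x=1, y=4)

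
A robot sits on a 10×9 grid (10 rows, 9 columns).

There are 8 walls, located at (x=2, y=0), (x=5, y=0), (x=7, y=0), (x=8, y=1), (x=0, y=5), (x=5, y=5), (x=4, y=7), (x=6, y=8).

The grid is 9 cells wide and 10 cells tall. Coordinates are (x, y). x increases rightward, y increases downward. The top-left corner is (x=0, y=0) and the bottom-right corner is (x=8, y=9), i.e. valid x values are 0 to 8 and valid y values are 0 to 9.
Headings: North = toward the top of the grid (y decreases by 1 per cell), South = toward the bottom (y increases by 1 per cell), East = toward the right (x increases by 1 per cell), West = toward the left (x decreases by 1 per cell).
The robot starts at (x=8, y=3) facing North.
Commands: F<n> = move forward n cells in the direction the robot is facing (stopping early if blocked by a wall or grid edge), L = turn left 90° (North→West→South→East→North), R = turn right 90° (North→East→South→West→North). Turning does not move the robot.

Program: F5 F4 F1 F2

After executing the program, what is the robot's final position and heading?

Start: (x=8, y=3), facing North
  F5: move forward 1/5 (blocked), now at (x=8, y=2)
  F4: move forward 0/4 (blocked), now at (x=8, y=2)
  F1: move forward 0/1 (blocked), now at (x=8, y=2)
  F2: move forward 0/2 (blocked), now at (x=8, y=2)
Final: (x=8, y=2), facing North

Answer: Final position: (x=8, y=2), facing North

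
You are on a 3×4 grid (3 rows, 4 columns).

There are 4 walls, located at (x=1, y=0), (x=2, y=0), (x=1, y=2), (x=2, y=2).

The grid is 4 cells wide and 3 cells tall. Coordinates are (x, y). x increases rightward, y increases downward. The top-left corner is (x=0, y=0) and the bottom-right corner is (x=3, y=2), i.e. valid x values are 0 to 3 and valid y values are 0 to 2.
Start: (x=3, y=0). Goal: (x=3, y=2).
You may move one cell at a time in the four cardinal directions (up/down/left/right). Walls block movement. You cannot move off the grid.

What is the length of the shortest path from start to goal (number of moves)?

Answer: Shortest path length: 2

Derivation:
BFS from (x=3, y=0) until reaching (x=3, y=2):
  Distance 0: (x=3, y=0)
  Distance 1: (x=3, y=1)
  Distance 2: (x=2, y=1), (x=3, y=2)  <- goal reached here
One shortest path (2 moves): (x=3, y=0) -> (x=3, y=1) -> (x=3, y=2)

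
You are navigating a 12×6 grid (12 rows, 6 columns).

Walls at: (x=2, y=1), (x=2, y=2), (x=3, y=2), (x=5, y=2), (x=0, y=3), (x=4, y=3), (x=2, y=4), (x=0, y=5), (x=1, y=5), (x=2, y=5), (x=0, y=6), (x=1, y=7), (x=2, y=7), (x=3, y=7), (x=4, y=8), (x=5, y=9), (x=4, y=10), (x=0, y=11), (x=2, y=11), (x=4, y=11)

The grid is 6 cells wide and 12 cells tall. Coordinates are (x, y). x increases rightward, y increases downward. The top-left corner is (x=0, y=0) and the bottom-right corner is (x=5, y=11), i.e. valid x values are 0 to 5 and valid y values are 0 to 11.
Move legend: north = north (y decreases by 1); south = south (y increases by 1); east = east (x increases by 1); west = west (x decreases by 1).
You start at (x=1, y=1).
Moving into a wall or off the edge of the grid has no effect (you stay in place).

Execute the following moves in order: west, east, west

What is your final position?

Start: (x=1, y=1)
  west (west): (x=1, y=1) -> (x=0, y=1)
  east (east): (x=0, y=1) -> (x=1, y=1)
  west (west): (x=1, y=1) -> (x=0, y=1)
Final: (x=0, y=1)

Answer: Final position: (x=0, y=1)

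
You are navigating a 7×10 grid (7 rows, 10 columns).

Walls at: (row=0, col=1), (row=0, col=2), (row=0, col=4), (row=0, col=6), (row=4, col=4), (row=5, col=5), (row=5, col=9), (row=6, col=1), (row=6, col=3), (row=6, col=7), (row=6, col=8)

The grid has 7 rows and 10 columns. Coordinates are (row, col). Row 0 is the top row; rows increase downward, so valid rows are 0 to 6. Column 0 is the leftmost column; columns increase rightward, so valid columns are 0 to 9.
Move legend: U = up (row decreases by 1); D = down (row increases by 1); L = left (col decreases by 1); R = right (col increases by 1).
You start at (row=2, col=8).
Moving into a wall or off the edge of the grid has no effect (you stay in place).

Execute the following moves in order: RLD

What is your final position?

Answer: Final position: (row=3, col=8)

Derivation:
Start: (row=2, col=8)
  R (right): (row=2, col=8) -> (row=2, col=9)
  L (left): (row=2, col=9) -> (row=2, col=8)
  D (down): (row=2, col=8) -> (row=3, col=8)
Final: (row=3, col=8)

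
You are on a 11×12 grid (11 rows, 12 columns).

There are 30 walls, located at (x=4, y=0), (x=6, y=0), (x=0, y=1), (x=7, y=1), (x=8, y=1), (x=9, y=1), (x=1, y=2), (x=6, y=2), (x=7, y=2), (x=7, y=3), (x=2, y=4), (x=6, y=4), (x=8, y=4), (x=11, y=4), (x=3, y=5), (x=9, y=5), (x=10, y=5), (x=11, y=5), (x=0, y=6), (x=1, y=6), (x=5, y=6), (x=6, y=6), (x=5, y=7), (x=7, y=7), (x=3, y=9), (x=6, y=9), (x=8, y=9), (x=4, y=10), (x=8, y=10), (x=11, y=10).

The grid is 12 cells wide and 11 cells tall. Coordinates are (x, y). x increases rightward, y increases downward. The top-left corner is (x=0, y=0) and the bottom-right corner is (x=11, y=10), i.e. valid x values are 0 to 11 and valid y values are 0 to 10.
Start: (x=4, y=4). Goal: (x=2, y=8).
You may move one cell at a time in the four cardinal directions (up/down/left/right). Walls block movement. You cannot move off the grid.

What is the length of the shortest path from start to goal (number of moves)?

BFS from (x=4, y=4) until reaching (x=2, y=8):
  Distance 0: (x=4, y=4)
  Distance 1: (x=4, y=3), (x=3, y=4), (x=5, y=4), (x=4, y=5)
  Distance 2: (x=4, y=2), (x=3, y=3), (x=5, y=3), (x=5, y=5), (x=4, y=6)
  Distance 3: (x=4, y=1), (x=3, y=2), (x=5, y=2), (x=2, y=3), (x=6, y=3), (x=6, y=5), (x=3, y=6), (x=4, y=7)
  Distance 4: (x=3, y=1), (x=5, y=1), (x=2, y=2), (x=1, y=3), (x=7, y=5), (x=2, y=6), (x=3, y=7), (x=4, y=8)
  Distance 5: (x=3, y=0), (x=5, y=0), (x=2, y=1), (x=6, y=1), (x=0, y=3), (x=1, y=4), (x=7, y=4), (x=2, y=5), (x=8, y=5), (x=7, y=6), (x=2, y=7), (x=3, y=8), (x=5, y=8), (x=4, y=9)
  Distance 6: (x=2, y=0), (x=1, y=1), (x=0, y=2), (x=0, y=4), (x=1, y=5), (x=8, y=6), (x=1, y=7), (x=2, y=8), (x=6, y=8), (x=5, y=9)  <- goal reached here
One shortest path (6 moves): (x=4, y=4) -> (x=4, y=5) -> (x=4, y=6) -> (x=3, y=6) -> (x=2, y=6) -> (x=2, y=7) -> (x=2, y=8)

Answer: Shortest path length: 6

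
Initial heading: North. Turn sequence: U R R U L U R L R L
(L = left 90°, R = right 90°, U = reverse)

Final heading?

Start: North
  U (U-turn (180°)) -> South
  R (right (90° clockwise)) -> West
  R (right (90° clockwise)) -> North
  U (U-turn (180°)) -> South
  L (left (90° counter-clockwise)) -> East
  U (U-turn (180°)) -> West
  R (right (90° clockwise)) -> North
  L (left (90° counter-clockwise)) -> West
  R (right (90° clockwise)) -> North
  L (left (90° counter-clockwise)) -> West
Final: West

Answer: Final heading: West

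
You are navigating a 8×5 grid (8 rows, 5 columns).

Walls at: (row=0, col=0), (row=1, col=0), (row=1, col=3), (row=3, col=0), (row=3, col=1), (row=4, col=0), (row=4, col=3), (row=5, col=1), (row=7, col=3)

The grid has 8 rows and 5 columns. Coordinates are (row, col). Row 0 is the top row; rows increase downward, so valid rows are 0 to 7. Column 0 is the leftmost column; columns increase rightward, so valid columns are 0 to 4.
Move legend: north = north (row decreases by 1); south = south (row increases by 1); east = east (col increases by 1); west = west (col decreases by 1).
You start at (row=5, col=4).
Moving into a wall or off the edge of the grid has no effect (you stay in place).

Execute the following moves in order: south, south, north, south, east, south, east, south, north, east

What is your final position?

Answer: Final position: (row=6, col=4)

Derivation:
Start: (row=5, col=4)
  south (south): (row=5, col=4) -> (row=6, col=4)
  south (south): (row=6, col=4) -> (row=7, col=4)
  north (north): (row=7, col=4) -> (row=6, col=4)
  south (south): (row=6, col=4) -> (row=7, col=4)
  east (east): blocked, stay at (row=7, col=4)
  south (south): blocked, stay at (row=7, col=4)
  east (east): blocked, stay at (row=7, col=4)
  south (south): blocked, stay at (row=7, col=4)
  north (north): (row=7, col=4) -> (row=6, col=4)
  east (east): blocked, stay at (row=6, col=4)
Final: (row=6, col=4)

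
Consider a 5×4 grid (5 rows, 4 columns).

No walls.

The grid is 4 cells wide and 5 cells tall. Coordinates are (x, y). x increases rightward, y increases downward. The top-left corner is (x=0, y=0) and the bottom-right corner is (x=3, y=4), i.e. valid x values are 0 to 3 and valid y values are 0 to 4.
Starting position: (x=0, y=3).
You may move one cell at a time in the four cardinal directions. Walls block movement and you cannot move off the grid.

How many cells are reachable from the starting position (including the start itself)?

BFS flood-fill from (x=0, y=3):
  Distance 0: (x=0, y=3)
  Distance 1: (x=0, y=2), (x=1, y=3), (x=0, y=4)
  Distance 2: (x=0, y=1), (x=1, y=2), (x=2, y=3), (x=1, y=4)
  Distance 3: (x=0, y=0), (x=1, y=1), (x=2, y=2), (x=3, y=3), (x=2, y=4)
  Distance 4: (x=1, y=0), (x=2, y=1), (x=3, y=2), (x=3, y=4)
  Distance 5: (x=2, y=0), (x=3, y=1)
  Distance 6: (x=3, y=0)
Total reachable: 20 (grid has 20 open cells total)

Answer: Reachable cells: 20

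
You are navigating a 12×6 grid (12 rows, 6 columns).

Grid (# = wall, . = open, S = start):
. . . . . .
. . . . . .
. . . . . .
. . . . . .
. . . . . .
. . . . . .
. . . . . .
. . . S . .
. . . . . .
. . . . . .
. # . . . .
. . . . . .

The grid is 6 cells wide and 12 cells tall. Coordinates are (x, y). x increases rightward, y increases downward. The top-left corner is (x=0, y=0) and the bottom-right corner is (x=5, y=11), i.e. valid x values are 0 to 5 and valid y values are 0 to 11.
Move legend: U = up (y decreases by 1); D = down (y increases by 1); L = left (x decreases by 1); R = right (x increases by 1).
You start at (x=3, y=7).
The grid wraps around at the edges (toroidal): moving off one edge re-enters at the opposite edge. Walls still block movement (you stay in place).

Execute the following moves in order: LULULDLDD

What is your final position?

Start: (x=3, y=7)
  L (left): (x=3, y=7) -> (x=2, y=7)
  U (up): (x=2, y=7) -> (x=2, y=6)
  L (left): (x=2, y=6) -> (x=1, y=6)
  U (up): (x=1, y=6) -> (x=1, y=5)
  L (left): (x=1, y=5) -> (x=0, y=5)
  D (down): (x=0, y=5) -> (x=0, y=6)
  L (left): (x=0, y=6) -> (x=5, y=6)
  D (down): (x=5, y=6) -> (x=5, y=7)
  D (down): (x=5, y=7) -> (x=5, y=8)
Final: (x=5, y=8)

Answer: Final position: (x=5, y=8)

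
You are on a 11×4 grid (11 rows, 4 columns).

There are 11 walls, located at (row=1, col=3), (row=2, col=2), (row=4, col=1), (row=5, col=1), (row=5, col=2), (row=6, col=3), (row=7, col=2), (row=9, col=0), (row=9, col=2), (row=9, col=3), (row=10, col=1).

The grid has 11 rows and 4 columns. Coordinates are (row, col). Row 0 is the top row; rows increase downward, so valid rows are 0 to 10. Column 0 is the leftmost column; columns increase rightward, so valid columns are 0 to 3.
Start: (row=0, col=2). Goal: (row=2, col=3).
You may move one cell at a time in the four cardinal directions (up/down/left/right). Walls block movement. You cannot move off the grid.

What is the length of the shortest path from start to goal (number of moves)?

Answer: Shortest path length: 7

Derivation:
BFS from (row=0, col=2) until reaching (row=2, col=3):
  Distance 0: (row=0, col=2)
  Distance 1: (row=0, col=1), (row=0, col=3), (row=1, col=2)
  Distance 2: (row=0, col=0), (row=1, col=1)
  Distance 3: (row=1, col=0), (row=2, col=1)
  Distance 4: (row=2, col=0), (row=3, col=1)
  Distance 5: (row=3, col=0), (row=3, col=2)
  Distance 6: (row=3, col=3), (row=4, col=0), (row=4, col=2)
  Distance 7: (row=2, col=3), (row=4, col=3), (row=5, col=0)  <- goal reached here
One shortest path (7 moves): (row=0, col=2) -> (row=0, col=1) -> (row=1, col=1) -> (row=2, col=1) -> (row=3, col=1) -> (row=3, col=2) -> (row=3, col=3) -> (row=2, col=3)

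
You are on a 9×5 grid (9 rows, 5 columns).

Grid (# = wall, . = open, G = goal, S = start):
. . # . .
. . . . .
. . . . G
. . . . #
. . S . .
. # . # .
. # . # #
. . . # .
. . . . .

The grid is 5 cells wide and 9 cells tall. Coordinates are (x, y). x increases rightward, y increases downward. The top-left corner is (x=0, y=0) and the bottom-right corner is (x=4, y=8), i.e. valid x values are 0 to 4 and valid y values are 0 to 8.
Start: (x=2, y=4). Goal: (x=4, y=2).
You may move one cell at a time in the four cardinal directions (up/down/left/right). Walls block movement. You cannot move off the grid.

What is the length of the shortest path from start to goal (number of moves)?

BFS from (x=2, y=4) until reaching (x=4, y=2):
  Distance 0: (x=2, y=4)
  Distance 1: (x=2, y=3), (x=1, y=4), (x=3, y=4), (x=2, y=5)
  Distance 2: (x=2, y=2), (x=1, y=3), (x=3, y=3), (x=0, y=4), (x=4, y=4), (x=2, y=6)
  Distance 3: (x=2, y=1), (x=1, y=2), (x=3, y=2), (x=0, y=3), (x=0, y=5), (x=4, y=5), (x=2, y=7)
  Distance 4: (x=1, y=1), (x=3, y=1), (x=0, y=2), (x=4, y=2), (x=0, y=6), (x=1, y=7), (x=2, y=8)  <- goal reached here
One shortest path (4 moves): (x=2, y=4) -> (x=3, y=4) -> (x=3, y=3) -> (x=3, y=2) -> (x=4, y=2)

Answer: Shortest path length: 4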